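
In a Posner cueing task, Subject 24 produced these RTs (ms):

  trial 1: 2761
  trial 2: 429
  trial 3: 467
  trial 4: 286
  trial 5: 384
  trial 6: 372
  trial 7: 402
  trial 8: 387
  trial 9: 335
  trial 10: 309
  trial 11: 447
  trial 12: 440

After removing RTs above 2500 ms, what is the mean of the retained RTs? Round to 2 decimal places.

387.09 ms

Excluded: 2761
Retained (n=11): Σ = 4258
Mean = 4258/11 = 387.0909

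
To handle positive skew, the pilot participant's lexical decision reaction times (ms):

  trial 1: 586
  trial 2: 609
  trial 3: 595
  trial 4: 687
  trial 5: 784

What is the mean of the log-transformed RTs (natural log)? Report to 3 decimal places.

6.474

ln(RT): 6.3733, 6.4118, 6.3886, 6.5323, 6.6644
Σ ln(RT) = 32.3704
Mean = 32.3704/5 = 6.47409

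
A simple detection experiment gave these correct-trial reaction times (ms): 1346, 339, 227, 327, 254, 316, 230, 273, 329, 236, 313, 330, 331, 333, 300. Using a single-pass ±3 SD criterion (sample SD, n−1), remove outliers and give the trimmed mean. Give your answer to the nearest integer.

296 ms

n = 15, ΣRT = 5484, M = 365.600
Σ(x−M)² = 1053201.60; s = √(1053201.60/14) = 274.278
Cutoffs: 365.600 ± 3·274.278 → [-457.2, 1188.4]
Outside: 1346 → excluded.
Retained (n=14): Σ = 4138, mean = 4138/14 = 295.571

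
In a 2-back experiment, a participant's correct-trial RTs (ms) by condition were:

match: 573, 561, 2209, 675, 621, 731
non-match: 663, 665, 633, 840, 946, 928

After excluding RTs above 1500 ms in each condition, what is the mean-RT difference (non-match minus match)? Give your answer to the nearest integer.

147 ms

match: exclude 2209
M(match) = 3161/5 = 632.200
M(non-match) = 4675/6 = 779.167
Difference = 779.167 − 632.200 = 146.967 ms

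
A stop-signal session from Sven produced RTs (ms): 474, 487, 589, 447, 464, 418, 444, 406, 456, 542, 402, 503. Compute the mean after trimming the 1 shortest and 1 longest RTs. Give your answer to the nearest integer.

Sorted: 402, 406, 418, 444, 447, 456, 464, 474, 487, 503, 542, 589
Drop lowest 1 (402) and highest 1 (589)
Remaining (n=10): Σ = 4641, mean = 4641/10 = 464.100

464 ms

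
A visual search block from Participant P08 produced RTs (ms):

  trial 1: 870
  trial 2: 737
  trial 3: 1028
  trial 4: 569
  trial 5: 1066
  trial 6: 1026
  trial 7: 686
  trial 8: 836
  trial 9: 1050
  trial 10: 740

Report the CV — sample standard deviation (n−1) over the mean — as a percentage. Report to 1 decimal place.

20.5%

n = 10, Σ = 8608, M = 860.8000
Σ(x−M)² = 279471.600; s = √(279471.600/9) = 176.2169
CV = 176.2169 / 860.8000 = 0.20471 = 20.471%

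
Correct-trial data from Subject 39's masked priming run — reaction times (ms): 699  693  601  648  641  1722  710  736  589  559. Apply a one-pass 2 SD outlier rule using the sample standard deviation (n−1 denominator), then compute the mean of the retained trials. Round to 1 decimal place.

652.9 ms

n = 10, ΣRT = 7598, M = 759.800
Σ(x−M)² = 1058357.60; s = √(1058357.60/9) = 342.922
Cutoffs: 759.800 ± 2·342.922 → [74.0, 1445.6]
Outside: 1722 → excluded.
Retained (n=9): Σ = 5876, mean = 5876/9 = 652.889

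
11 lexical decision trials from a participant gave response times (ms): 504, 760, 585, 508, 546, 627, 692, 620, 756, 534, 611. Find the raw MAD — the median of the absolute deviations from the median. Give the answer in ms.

Sorted: 504, 508, 534, 546, 585, 611, 620, 627, 692, 756, 760 → median = 611
|x − 611|: 107, 149, 26, 103, 65, 16, 81, 9, 145, 77, 0
Sorted deviations: 0, 9, 16, 26, 65, 77, 81, 103, 107, 145, 149 → MAD = 77

77 ms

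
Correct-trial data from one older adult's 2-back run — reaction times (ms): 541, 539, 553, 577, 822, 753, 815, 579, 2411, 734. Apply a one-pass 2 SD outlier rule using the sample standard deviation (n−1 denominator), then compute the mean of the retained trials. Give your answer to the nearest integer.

657 ms

n = 10, ΣRT = 8324, M = 832.400
Σ(x−M)² = 2886878.40; s = √(2886878.40/9) = 566.361
Cutoffs: 832.400 ± 2·566.361 → [-300.3, 1965.1]
Outside: 2411 → excluded.
Retained (n=9): Σ = 5913, mean = 5913/9 = 657.000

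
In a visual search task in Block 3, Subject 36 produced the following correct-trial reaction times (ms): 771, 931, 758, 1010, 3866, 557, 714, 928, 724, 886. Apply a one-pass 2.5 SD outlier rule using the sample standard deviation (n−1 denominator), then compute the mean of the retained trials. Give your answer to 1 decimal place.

808.8 ms

n = 10, ΣRT = 11145, M = 1114.500
Σ(x−M)² = 8571120.50; s = √(8571120.50/9) = 975.883
Cutoffs: 1114.500 ± 2.5·975.883 → [-1325.2, 3554.2]
Outside: 3866 → excluded.
Retained (n=9): Σ = 7279, mean = 7279/9 = 808.778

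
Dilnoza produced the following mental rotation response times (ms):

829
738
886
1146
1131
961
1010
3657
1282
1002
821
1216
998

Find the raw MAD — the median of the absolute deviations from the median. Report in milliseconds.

144 ms

Sorted: 738, 821, 829, 886, 961, 998, 1002, 1010, 1131, 1146, 1216, 1282, 3657 → median = 1002
|x − 1002|: 173, 264, 116, 144, 129, 41, 8, 2655, 280, 0, 181, 214, 4
Sorted deviations: 0, 4, 8, 41, 116, 129, 144, 173, 181, 214, 264, 280, 2655 → MAD = 144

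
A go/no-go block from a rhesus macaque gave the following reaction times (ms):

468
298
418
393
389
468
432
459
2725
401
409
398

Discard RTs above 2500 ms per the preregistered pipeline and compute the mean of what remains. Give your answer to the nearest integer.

412 ms

Excluded: 2725
Retained (n=11): Σ = 4533
Mean = 4533/11 = 412.0909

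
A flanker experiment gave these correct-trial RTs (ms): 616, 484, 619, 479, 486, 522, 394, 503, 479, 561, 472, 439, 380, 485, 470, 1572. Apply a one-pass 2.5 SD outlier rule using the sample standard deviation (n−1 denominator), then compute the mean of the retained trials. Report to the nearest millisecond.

n = 16, ΣRT = 8961, M = 560.062
Σ(x−M)² = 1155894.94; s = √(1155894.94/15) = 277.596
Cutoffs: 560.062 ± 2.5·277.596 → [-133.9, 1254.1]
Outside: 1572 → excluded.
Retained (n=15): Σ = 7389, mean = 7389/15 = 492.600

493 ms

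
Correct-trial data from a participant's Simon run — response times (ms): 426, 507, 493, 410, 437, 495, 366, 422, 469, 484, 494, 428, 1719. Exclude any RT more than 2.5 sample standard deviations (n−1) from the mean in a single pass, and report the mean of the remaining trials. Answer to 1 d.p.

n = 13, ΣRT = 7150, M = 550.000
Σ(x−M)² = 1501606.00; s = √(1501606.00/12) = 353.743
Cutoffs: 550.000 ± 2.5·353.743 → [-334.4, 1434.4]
Outside: 1719 → excluded.
Retained (n=12): Σ = 5431, mean = 5431/12 = 452.583

452.6 ms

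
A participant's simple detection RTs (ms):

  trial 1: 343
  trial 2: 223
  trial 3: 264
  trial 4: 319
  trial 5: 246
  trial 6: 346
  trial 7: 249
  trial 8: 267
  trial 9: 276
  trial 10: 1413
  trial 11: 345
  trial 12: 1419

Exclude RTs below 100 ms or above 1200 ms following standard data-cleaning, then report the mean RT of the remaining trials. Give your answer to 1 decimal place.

287.8 ms

Excluded: 1413, 1419
Retained (n=10): Σ = 2878
Mean = 2878/10 = 287.8000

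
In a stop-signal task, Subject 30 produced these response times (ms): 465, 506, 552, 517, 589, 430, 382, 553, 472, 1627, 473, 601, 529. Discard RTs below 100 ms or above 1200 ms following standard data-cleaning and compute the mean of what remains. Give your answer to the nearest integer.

506 ms

Excluded: 1627
Retained (n=12): Σ = 6069
Mean = 6069/12 = 505.7500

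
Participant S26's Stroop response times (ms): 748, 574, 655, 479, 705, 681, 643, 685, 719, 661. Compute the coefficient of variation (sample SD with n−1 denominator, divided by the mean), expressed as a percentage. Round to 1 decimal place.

n = 10, Σ = 6550, M = 655.0000
Σ(x−M)² = 54538.000; s = √(54538.000/9) = 77.8446
CV = 77.8446 / 655.0000 = 0.11885 = 11.885%

11.9%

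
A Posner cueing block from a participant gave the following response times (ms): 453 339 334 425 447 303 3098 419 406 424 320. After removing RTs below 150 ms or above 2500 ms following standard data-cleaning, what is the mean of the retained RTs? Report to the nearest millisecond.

Excluded: 3098
Retained (n=10): Σ = 3870
Mean = 3870/10 = 387.0000

387 ms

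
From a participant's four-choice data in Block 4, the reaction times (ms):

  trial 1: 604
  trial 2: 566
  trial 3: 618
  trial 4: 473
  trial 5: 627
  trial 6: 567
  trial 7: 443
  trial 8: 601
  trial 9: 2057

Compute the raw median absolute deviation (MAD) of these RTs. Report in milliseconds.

Sorted: 443, 473, 566, 567, 601, 604, 618, 627, 2057 → median = 601
|x − 601|: 3, 35, 17, 128, 26, 34, 158, 0, 1456
Sorted deviations: 0, 3, 17, 26, 34, 35, 128, 158, 1456 → MAD = 34

34 ms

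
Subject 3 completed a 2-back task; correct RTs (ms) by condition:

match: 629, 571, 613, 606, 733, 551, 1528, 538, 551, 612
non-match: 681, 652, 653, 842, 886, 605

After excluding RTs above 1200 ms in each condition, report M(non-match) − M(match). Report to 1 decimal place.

match: exclude 1528
M(match) = 5404/9 = 600.444
M(non-match) = 4319/6 = 719.833
Difference = 719.833 − 600.444 = 119.389 ms

119.4 ms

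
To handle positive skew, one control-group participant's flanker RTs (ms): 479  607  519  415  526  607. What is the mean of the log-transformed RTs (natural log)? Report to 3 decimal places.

ln(RT): 6.1717, 6.4085, 6.2519, 6.0283, 6.2653, 6.4085
Σ ln(RT) = 37.5342
Mean = 37.5342/6 = 6.25571

6.256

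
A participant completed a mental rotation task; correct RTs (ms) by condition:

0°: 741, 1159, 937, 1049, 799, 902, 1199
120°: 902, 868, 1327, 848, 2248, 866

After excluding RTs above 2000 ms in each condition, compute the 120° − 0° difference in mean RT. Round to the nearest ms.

120°: exclude 2248
M(0°) = 6786/7 = 969.429
M(120°) = 4811/5 = 962.200
Difference = 962.200 − 969.429 = -7.229 ms

-7 ms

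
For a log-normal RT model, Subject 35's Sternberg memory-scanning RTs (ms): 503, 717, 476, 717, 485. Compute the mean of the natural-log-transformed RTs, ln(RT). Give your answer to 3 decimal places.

ln(RT): 6.2206, 6.5751, 6.1654, 6.5751, 6.1841
Σ ln(RT) = 31.7203
Mean = 31.7203/5 = 6.34406

6.344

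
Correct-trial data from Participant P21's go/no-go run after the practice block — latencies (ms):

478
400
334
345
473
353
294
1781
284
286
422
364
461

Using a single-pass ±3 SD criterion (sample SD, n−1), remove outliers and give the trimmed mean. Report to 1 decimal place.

374.5 ms

n = 13, ΣRT = 6275, M = 482.692
Σ(x−M)² = 1882458.77; s = √(1882458.77/12) = 396.070
Cutoffs: 482.692 ± 3·396.070 → [-705.5, 1670.9]
Outside: 1781 → excluded.
Retained (n=12): Σ = 4494, mean = 4494/12 = 374.500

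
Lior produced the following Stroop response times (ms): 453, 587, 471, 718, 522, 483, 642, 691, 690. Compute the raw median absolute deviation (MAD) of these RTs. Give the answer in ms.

Sorted: 453, 471, 483, 522, 587, 642, 690, 691, 718 → median = 587
|x − 587|: 134, 0, 116, 131, 65, 104, 55, 104, 103
Sorted deviations: 0, 55, 65, 103, 104, 104, 116, 131, 134 → MAD = 104

104 ms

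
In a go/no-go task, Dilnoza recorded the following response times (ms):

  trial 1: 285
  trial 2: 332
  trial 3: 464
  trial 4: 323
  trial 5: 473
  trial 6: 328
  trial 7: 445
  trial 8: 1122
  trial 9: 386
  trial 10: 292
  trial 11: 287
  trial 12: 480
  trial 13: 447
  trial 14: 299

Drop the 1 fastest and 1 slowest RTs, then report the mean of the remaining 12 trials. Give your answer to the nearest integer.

380 ms

Sorted: 285, 287, 292, 299, 323, 328, 332, 386, 445, 447, 464, 473, 480, 1122
Drop lowest 1 (285) and highest 1 (1122)
Remaining (n=12): Σ = 4556, mean = 4556/12 = 379.667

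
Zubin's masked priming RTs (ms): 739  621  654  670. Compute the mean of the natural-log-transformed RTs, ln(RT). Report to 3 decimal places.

ln(RT): 6.6053, 6.4313, 6.4831, 6.5073
Σ ln(RT) = 26.0270
Mean = 26.0270/4 = 6.50675

6.507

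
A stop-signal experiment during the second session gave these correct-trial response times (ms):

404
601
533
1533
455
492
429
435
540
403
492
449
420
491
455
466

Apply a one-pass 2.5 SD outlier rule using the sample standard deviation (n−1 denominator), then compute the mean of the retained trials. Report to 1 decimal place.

471.0 ms

n = 16, ΣRT = 8598, M = 537.375
Σ(x−M)² = 1099935.75; s = √(1099935.75/15) = 270.793
Cutoffs: 537.375 ± 2.5·270.793 → [-139.6, 1214.4]
Outside: 1533 → excluded.
Retained (n=15): Σ = 7065, mean = 7065/15 = 471.000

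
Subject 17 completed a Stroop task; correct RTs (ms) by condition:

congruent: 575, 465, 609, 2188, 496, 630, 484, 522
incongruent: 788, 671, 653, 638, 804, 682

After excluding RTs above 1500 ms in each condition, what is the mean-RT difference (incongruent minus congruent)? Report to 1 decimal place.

congruent: exclude 2188
M(congruent) = 3781/7 = 540.143
M(incongruent) = 4236/6 = 706.000
Difference = 706.000 − 540.143 = 165.857 ms

165.9 ms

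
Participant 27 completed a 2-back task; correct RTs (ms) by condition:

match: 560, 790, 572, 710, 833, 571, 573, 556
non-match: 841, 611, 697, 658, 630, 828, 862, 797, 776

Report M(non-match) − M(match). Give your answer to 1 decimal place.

M(match) = 5165/8 = 645.625
M(non-match) = 6700/9 = 744.444
Difference = 744.444 − 645.625 = 98.819 ms

98.8 ms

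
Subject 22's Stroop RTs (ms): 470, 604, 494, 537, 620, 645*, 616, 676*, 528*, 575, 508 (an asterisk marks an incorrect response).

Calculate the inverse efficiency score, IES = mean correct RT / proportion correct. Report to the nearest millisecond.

760 ms

Correct trials (n=8): 470, 604, 494, 537, 620, 616, 575, 508
Mean correct RT = 4424/8 = 553.0000 ms
Proportion correct = 8/11
IES = 553.0000 / (8/11) = 760.375 ms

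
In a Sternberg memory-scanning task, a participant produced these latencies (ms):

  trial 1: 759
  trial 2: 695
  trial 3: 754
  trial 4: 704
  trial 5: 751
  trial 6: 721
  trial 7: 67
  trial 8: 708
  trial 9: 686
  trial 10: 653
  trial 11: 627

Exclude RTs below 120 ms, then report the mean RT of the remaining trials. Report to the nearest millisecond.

Excluded: 67
Retained (n=10): Σ = 7058
Mean = 7058/10 = 705.8000

706 ms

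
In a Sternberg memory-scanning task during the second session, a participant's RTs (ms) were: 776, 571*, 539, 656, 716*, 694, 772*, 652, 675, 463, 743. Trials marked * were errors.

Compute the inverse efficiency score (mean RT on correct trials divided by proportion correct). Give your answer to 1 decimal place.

893.4 ms

Correct trials (n=8): 776, 539, 656, 694, 652, 675, 463, 743
Mean correct RT = 5198/8 = 649.7500 ms
Proportion correct = 8/11
IES = 649.7500 / (8/11) = 893.406 ms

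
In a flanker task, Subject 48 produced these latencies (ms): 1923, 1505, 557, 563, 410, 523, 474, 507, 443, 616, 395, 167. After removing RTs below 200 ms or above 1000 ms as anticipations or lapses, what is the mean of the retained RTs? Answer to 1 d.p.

498.7 ms

Excluded: 167, 1505, 1923
Retained (n=9): Σ = 4488
Mean = 4488/9 = 498.6667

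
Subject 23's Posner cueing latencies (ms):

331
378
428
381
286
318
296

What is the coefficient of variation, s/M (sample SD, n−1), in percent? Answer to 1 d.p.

n = 7, Σ = 2418, M = 345.4286
Σ(x−M)² = 16079.714; s = √(16079.714/6) = 51.7683
CV = 51.7683 / 345.4286 = 0.14987 = 14.987%

15.0%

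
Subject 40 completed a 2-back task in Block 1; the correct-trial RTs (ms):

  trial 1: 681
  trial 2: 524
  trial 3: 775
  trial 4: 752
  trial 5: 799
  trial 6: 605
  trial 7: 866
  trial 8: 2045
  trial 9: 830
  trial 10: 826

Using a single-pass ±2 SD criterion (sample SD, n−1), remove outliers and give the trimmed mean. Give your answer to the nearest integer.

740 ms

n = 10, ΣRT = 8703, M = 870.300
Σ(x−M)² = 1637828.10; s = √(1637828.10/9) = 426.592
Cutoffs: 870.300 ± 2·426.592 → [17.1, 1723.5]
Outside: 2045 → excluded.
Retained (n=9): Σ = 6658, mean = 6658/9 = 739.778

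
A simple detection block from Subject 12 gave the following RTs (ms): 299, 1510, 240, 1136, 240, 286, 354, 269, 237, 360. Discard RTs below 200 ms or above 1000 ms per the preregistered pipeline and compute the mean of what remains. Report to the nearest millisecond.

Excluded: 1136, 1510
Retained (n=8): Σ = 2285
Mean = 2285/8 = 285.6250

286 ms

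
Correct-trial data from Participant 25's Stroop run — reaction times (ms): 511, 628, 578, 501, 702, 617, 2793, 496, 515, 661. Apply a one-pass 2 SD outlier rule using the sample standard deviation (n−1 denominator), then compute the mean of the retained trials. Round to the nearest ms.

579 ms

n = 10, ΣRT = 8002, M = 800.200
Σ(x−M)² = 4459893.60; s = √(4459893.60/9) = 703.949
Cutoffs: 800.200 ± 2·703.949 → [-607.7, 2208.1]
Outside: 2793 → excluded.
Retained (n=9): Σ = 5209, mean = 5209/9 = 578.778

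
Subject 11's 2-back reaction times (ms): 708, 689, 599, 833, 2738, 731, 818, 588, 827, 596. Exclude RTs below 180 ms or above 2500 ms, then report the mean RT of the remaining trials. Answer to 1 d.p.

Excluded: 2738
Retained (n=9): Σ = 6389
Mean = 6389/9 = 709.8889

709.9 ms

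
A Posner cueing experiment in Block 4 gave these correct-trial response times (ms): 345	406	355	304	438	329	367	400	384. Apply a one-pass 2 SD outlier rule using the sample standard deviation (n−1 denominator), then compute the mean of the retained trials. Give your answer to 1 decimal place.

369.8 ms

n = 9, ΣRT = 3328, M = 369.778
Σ(x−M)² = 13911.56; s = √(13911.56/8) = 41.701
Cutoffs: 369.778 ± 2·41.701 → [286.4, 453.2]
No RTs fall outside the cutoffs; all 9 retained. Mean = 3328/9 = 369.778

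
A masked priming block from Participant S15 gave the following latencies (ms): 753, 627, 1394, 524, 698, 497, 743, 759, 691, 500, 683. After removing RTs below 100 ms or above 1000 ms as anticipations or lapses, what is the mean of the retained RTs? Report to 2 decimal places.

Excluded: 1394
Retained (n=10): Σ = 6475
Mean = 6475/10 = 647.5000

647.50 ms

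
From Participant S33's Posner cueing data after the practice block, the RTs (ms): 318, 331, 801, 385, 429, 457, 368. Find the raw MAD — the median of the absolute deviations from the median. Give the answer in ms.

54 ms

Sorted: 318, 331, 368, 385, 429, 457, 801 → median = 385
|x − 385|: 67, 54, 416, 0, 44, 72, 17
Sorted deviations: 0, 17, 44, 54, 67, 72, 416 → MAD = 54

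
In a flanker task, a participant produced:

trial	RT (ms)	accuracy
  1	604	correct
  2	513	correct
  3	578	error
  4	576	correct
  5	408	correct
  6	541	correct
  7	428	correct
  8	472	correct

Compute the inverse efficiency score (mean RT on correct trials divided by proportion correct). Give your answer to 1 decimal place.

Correct trials (n=7): 604, 513, 576, 408, 541, 428, 472
Mean correct RT = 3542/7 = 506.0000 ms
Proportion correct = 7/8
IES = 506.0000 / (7/8) = 578.286 ms

578.3 ms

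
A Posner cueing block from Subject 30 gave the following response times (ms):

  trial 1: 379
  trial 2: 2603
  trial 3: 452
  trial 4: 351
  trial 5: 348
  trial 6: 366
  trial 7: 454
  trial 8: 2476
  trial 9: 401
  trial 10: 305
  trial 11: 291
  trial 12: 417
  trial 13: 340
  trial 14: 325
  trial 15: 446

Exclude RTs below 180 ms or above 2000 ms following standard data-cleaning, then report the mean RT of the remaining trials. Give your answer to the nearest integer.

Excluded: 2476, 2603
Retained (n=13): Σ = 4875
Mean = 4875/13 = 375.0000

375 ms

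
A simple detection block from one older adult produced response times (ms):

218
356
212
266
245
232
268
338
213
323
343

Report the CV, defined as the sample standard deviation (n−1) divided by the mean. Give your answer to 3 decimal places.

n = 11, Σ = 3014, M = 274.0000
Σ(x−M)² = 31388.000; s = √(31388.000/10) = 56.0250
CV = 56.0250 / 274.0000 = 0.20447

0.204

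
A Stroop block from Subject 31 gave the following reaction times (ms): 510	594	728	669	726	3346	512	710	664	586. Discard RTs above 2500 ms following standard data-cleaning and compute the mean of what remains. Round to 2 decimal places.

633.22 ms

Excluded: 3346
Retained (n=9): Σ = 5699
Mean = 5699/9 = 633.2222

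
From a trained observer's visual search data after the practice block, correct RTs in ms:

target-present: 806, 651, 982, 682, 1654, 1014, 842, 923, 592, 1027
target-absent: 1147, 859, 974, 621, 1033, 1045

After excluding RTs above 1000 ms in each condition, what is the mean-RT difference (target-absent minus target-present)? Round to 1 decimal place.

35.4 ms

target-present: exclude 1654, 1014, 1027
target-absent: exclude 1147, 1033, 1045
M(target-present) = 5478/7 = 782.571
M(target-absent) = 2454/3 = 818.000
Difference = 818.000 − 782.571 = 35.429 ms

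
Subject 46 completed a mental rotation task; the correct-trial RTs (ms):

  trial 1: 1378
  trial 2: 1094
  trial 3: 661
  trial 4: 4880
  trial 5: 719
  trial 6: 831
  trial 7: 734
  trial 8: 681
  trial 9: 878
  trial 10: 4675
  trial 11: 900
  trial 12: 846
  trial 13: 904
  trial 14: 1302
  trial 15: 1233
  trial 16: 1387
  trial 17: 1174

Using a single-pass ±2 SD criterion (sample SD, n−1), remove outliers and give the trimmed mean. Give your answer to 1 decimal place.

981.5 ms

n = 17, ΣRT = 24277, M = 1428.059
Σ(x−M)² = 26375074.94; s = √(26375074.94/16) = 1283.917
Cutoffs: 1428.059 ± 2·1283.917 → [-1139.8, 3995.9]
Outside: 4675, 4880 → excluded.
Retained (n=15): Σ = 14722, mean = 14722/15 = 981.467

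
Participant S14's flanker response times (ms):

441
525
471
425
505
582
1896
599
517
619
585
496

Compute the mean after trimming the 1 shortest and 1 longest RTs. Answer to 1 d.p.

534.0 ms

Sorted: 425, 441, 471, 496, 505, 517, 525, 582, 585, 599, 619, 1896
Drop lowest 1 (425) and highest 1 (1896)
Remaining (n=10): Σ = 5340, mean = 5340/10 = 534.000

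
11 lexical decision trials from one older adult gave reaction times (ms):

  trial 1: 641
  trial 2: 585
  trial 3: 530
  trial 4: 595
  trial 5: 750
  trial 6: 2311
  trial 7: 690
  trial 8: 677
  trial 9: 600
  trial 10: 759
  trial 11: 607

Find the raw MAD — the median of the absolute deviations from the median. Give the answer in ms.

49 ms

Sorted: 530, 585, 595, 600, 607, 641, 677, 690, 750, 759, 2311 → median = 641
|x − 641|: 0, 56, 111, 46, 109, 1670, 49, 36, 41, 118, 34
Sorted deviations: 0, 34, 36, 41, 46, 49, 56, 109, 111, 118, 1670 → MAD = 49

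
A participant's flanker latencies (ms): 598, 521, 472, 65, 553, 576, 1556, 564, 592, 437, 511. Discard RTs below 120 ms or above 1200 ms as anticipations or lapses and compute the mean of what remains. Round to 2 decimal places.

536.00 ms

Excluded: 65, 1556
Retained (n=9): Σ = 4824
Mean = 4824/9 = 536.0000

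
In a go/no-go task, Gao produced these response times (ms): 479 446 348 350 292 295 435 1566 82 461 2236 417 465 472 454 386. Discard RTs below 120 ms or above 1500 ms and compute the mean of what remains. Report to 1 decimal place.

407.7 ms

Excluded: 82, 1566, 2236
Retained (n=13): Σ = 5300
Mean = 5300/13 = 407.6923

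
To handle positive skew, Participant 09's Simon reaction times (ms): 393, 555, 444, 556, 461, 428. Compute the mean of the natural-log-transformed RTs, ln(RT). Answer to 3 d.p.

6.150

ln(RT): 5.9738, 6.3190, 6.0958, 6.3208, 6.1334, 6.0591
Σ ln(RT) = 36.9019
Mean = 36.9019/6 = 6.15032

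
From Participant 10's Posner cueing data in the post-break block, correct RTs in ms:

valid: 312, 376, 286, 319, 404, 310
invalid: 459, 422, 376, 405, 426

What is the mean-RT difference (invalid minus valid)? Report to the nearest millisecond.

83 ms

M(valid) = 2007/6 = 334.500
M(invalid) = 2088/5 = 417.600
Difference = 417.600 − 334.500 = 83.100 ms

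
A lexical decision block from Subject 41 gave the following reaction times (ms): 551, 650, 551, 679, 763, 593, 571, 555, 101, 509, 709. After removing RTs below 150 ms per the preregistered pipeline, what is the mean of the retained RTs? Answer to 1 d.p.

Excluded: 101
Retained (n=10): Σ = 6131
Mean = 6131/10 = 613.1000

613.1 ms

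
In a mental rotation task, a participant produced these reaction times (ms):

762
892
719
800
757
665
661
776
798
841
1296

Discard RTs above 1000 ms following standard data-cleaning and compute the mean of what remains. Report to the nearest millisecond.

Excluded: 1296
Retained (n=10): Σ = 7671
Mean = 7671/10 = 767.1000

767 ms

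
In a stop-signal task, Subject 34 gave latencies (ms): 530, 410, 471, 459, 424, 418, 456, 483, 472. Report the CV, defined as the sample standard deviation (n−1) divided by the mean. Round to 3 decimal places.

n = 9, Σ = 4123, M = 458.1111
Σ(x−M)² = 11238.889; s = √(11238.889/8) = 37.4815
CV = 37.4815 / 458.1111 = 0.08182

0.082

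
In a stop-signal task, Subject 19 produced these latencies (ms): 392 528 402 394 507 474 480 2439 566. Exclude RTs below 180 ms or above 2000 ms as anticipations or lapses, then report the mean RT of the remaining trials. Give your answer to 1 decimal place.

467.9 ms

Excluded: 2439
Retained (n=8): Σ = 3743
Mean = 3743/8 = 467.8750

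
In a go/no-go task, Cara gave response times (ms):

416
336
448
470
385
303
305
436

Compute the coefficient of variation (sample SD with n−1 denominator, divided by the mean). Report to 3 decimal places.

0.170

n = 8, Σ = 3099, M = 387.3750
Σ(x−M)² = 30235.875; s = √(30235.875/7) = 65.7222
CV = 65.7222 / 387.3750 = 0.16966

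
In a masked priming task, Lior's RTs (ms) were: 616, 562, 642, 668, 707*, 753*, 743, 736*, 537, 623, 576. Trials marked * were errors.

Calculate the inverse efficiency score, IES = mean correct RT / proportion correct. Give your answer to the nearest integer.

Correct trials (n=8): 616, 562, 642, 668, 743, 537, 623, 576
Mean correct RT = 4967/8 = 620.8750 ms
Proportion correct = 8/11
IES = 620.8750 / (8/11) = 853.703 ms

854 ms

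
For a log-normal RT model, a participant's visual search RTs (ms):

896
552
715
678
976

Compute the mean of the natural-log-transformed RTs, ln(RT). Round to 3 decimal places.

6.617

ln(RT): 6.7979, 6.3135, 6.5723, 6.5191, 6.8835
Σ ln(RT) = 33.0864
Mean = 33.0864/5 = 6.61728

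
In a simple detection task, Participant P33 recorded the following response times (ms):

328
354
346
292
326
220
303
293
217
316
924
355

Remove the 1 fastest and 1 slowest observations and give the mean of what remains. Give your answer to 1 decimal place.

Sorted: 217, 220, 292, 293, 303, 316, 326, 328, 346, 354, 355, 924
Drop lowest 1 (217) and highest 1 (924)
Remaining (n=10): Σ = 3133, mean = 3133/10 = 313.300

313.3 ms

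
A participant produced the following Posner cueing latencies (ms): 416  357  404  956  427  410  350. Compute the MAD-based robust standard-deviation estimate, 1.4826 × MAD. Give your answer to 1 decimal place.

25.2 ms

Sorted: 350, 357, 404, 410, 416, 427, 956 → median = 410
|x − 410| sorted: 0, 6, 6, 17, 53, 60, 546 → MAD = 17
Robust SD ≈ 1.4826 × 17 = 25.204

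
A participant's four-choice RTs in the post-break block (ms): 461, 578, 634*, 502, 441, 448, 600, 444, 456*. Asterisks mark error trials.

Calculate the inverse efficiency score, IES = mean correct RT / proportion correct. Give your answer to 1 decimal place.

Correct trials (n=7): 461, 578, 502, 441, 448, 600, 444
Mean correct RT = 3474/7 = 496.2857 ms
Proportion correct = 7/9
IES = 496.2857 / (7/9) = 638.082 ms

638.1 ms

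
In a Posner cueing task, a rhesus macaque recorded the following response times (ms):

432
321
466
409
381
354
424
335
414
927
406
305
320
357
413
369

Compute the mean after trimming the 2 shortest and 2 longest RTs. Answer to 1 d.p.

Sorted: 305, 320, 321, 335, 354, 357, 369, 381, 406, 409, 413, 414, 424, 432, 466, 927
Drop lowest 2 (305, 320) and highest 2 (466, 927)
Remaining (n=12): Σ = 4615, mean = 4615/12 = 384.583

384.6 ms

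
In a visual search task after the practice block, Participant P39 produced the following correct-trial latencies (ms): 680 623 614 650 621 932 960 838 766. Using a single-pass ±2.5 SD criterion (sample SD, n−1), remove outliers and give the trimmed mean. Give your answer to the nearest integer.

743 ms

n = 9, ΣRT = 6684, M = 742.667
Σ(x−M)² = 150906.00; s = √(150906.00/8) = 137.344
Cutoffs: 742.667 ± 2.5·137.344 → [399.3, 1086.0]
No RTs fall outside the cutoffs; all 9 retained. Mean = 6684/9 = 742.667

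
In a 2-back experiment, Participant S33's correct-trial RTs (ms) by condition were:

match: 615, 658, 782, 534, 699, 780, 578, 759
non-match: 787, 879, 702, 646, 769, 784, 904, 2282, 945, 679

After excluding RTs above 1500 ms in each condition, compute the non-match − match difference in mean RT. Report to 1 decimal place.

112.7 ms

non-match: exclude 2282
M(match) = 5405/8 = 675.625
M(non-match) = 7095/9 = 788.333
Difference = 788.333 − 675.625 = 112.708 ms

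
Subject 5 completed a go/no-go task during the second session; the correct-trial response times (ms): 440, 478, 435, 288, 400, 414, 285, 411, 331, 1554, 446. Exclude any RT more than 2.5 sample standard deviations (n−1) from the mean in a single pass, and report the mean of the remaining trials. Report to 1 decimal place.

392.8 ms

n = 11, ΣRT = 5482, M = 498.364
Σ(x−M)² = 1267158.55; s = √(1267158.55/10) = 355.972
Cutoffs: 498.364 ± 2.5·355.972 → [-391.6, 1388.3]
Outside: 1554 → excluded.
Retained (n=10): Σ = 3928, mean = 3928/10 = 392.800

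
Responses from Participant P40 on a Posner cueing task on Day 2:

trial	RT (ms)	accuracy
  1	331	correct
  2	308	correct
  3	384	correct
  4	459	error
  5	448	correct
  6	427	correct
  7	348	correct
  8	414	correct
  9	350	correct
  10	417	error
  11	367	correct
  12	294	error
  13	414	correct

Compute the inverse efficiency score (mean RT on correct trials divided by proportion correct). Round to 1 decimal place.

492.8 ms

Correct trials (n=10): 331, 308, 384, 448, 427, 348, 414, 350, 367, 414
Mean correct RT = 3791/10 = 379.1000 ms
Proportion correct = 10/13
IES = 379.1000 / (10/13) = 492.830 ms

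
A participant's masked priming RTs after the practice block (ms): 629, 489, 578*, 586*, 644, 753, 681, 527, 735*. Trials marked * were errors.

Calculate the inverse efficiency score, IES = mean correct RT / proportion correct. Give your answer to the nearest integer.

931 ms

Correct trials (n=6): 629, 489, 644, 753, 681, 527
Mean correct RT = 3723/6 = 620.5000 ms
Proportion correct = 6/9
IES = 620.5000 / (6/9) = 930.750 ms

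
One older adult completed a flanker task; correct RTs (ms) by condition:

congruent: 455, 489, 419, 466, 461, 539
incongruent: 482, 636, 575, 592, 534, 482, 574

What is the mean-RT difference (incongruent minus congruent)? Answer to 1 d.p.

M(congruent) = 2829/6 = 471.500
M(incongruent) = 3875/7 = 553.571
Difference = 553.571 − 471.500 = 82.071 ms

82.1 ms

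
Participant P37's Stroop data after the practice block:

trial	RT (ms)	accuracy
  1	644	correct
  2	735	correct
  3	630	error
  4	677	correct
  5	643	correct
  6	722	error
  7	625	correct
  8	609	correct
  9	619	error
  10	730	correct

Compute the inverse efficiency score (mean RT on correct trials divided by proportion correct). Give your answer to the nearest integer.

Correct trials (n=7): 644, 735, 677, 643, 625, 609, 730
Mean correct RT = 4663/7 = 666.1429 ms
Proportion correct = 7/10
IES = 666.1429 / (7/10) = 951.633 ms

952 ms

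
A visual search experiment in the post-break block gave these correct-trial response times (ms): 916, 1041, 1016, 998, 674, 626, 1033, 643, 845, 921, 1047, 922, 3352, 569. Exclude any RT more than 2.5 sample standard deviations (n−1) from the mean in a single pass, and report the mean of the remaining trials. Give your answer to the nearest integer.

865 ms

n = 14, ΣRT = 14603, M = 1043.071
Σ(x−M)² = 6113938.93; s = √(6113938.93/13) = 685.786
Cutoffs: 1043.071 ± 2.5·685.786 → [-671.4, 2757.5]
Outside: 3352 → excluded.
Retained (n=13): Σ = 11251, mean = 11251/13 = 865.462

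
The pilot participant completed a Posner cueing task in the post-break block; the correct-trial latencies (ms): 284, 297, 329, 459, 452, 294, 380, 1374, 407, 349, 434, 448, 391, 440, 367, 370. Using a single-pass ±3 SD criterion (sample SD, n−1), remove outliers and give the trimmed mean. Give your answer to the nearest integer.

380 ms

n = 16, ΣRT = 7075, M = 442.188
Σ(x−M)² = 976906.44; s = √(976906.44/15) = 255.200
Cutoffs: 442.188 ± 3·255.200 → [-323.4, 1207.8]
Outside: 1374 → excluded.
Retained (n=15): Σ = 5701, mean = 5701/15 = 380.067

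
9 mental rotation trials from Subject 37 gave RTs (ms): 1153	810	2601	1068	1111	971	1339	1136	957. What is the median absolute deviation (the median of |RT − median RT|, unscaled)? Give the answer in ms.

Sorted: 810, 957, 971, 1068, 1111, 1136, 1153, 1339, 2601 → median = 1111
|x − 1111|: 42, 301, 1490, 43, 0, 140, 228, 25, 154
Sorted deviations: 0, 25, 42, 43, 140, 154, 228, 301, 1490 → MAD = 140

140 ms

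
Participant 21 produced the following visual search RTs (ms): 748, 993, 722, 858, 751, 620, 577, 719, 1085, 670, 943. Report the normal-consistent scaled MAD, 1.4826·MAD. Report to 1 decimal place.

Sorted: 577, 620, 670, 719, 722, 748, 751, 858, 943, 993, 1085 → median = 748
|x − 748| sorted: 0, 3, 26, 29, 78, 110, 128, 171, 195, 245, 337 → MAD = 110
Robust SD ≈ 1.4826 × 110 = 163.086

163.1 ms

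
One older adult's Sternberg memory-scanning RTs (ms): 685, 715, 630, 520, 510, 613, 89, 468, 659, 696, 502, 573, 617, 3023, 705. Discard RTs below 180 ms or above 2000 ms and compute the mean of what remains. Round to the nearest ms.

Excluded: 89, 3023
Retained (n=13): Σ = 7893
Mean = 7893/13 = 607.1538

607 ms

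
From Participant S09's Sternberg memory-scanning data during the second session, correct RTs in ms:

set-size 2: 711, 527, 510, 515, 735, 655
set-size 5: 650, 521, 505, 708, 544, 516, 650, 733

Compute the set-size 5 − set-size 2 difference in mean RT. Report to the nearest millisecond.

-5 ms

M(set-size 2) = 3653/6 = 608.833
M(set-size 5) = 4827/8 = 603.375
Difference = 603.375 − 608.833 = -5.458 ms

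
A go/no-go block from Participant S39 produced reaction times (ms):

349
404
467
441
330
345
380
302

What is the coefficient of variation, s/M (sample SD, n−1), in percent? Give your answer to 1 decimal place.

15.1%

n = 8, Σ = 3018, M = 377.2500
Σ(x−M)² = 22575.500; s = √(22575.500/7) = 56.7897
CV = 56.7897 / 377.2500 = 0.15054 = 15.054%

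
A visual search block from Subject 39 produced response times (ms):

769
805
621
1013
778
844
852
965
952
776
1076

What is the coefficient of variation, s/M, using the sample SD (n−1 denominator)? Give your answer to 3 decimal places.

n = 11, Σ = 9451, M = 859.1818
Σ(x−M)² = 172073.636; s = √(172073.636/10) = 131.1768
CV = 131.1768 / 859.1818 = 0.15268

0.153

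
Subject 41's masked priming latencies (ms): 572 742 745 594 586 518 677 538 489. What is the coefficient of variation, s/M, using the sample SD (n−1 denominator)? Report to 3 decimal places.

0.155

n = 9, Σ = 5461, M = 606.7778
Σ(x−M)² = 70609.556; s = √(70609.556/8) = 93.9478
CV = 93.9478 / 606.7778 = 0.15483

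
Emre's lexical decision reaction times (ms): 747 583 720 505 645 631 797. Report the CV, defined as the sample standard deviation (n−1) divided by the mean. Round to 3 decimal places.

n = 7, Σ = 4628, M = 661.1429
Σ(x−M)² = 60948.857; s = √(60948.857/6) = 100.7876
CV = 100.7876 / 661.1429 = 0.15244

0.152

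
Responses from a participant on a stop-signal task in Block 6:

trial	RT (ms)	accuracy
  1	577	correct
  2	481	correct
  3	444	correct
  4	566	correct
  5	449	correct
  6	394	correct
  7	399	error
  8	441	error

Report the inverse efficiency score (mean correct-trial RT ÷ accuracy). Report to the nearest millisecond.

647 ms

Correct trials (n=6): 577, 481, 444, 566, 449, 394
Mean correct RT = 2911/6 = 485.1667 ms
Proportion correct = 6/8
IES = 485.1667 / (6/8) = 646.889 ms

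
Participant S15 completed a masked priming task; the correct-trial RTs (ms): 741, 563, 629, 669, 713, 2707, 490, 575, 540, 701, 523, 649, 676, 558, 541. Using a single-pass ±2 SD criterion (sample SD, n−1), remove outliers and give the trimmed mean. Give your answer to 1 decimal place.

612.0 ms

n = 15, ΣRT = 11275, M = 751.667
Σ(x−M)² = 4179905.33; s = √(4179905.33/14) = 546.411
Cutoffs: 751.667 ± 2·546.411 → [-341.2, 1844.5]
Outside: 2707 → excluded.
Retained (n=14): Σ = 8568, mean = 8568/14 = 612.000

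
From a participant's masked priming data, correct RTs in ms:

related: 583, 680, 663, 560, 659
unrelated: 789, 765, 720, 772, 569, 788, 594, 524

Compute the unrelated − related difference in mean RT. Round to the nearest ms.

M(related) = 3145/5 = 629.000
M(unrelated) = 5521/8 = 690.125
Difference = 690.125 − 629.000 = 61.125 ms

61 ms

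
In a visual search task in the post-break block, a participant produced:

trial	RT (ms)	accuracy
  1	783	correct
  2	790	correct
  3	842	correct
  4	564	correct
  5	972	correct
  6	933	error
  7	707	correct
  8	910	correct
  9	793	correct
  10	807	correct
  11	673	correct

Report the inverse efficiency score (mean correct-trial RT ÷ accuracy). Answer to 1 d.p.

Correct trials (n=10): 783, 790, 842, 564, 972, 707, 910, 793, 807, 673
Mean correct RT = 7841/10 = 784.1000 ms
Proportion correct = 10/11
IES = 784.1000 / (10/11) = 862.510 ms

862.5 ms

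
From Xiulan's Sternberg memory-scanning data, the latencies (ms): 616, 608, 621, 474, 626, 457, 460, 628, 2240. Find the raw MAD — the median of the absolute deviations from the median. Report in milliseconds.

Sorted: 457, 460, 474, 608, 616, 621, 626, 628, 2240 → median = 616
|x − 616|: 0, 8, 5, 142, 10, 159, 156, 12, 1624
Sorted deviations: 0, 5, 8, 10, 12, 142, 156, 159, 1624 → MAD = 12

12 ms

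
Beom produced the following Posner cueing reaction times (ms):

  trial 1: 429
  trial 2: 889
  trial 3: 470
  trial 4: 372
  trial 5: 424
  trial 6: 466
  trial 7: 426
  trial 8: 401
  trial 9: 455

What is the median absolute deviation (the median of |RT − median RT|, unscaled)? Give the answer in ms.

28 ms

Sorted: 372, 401, 424, 426, 429, 455, 466, 470, 889 → median = 429
|x − 429|: 0, 460, 41, 57, 5, 37, 3, 28, 26
Sorted deviations: 0, 3, 5, 26, 28, 37, 41, 57, 460 → MAD = 28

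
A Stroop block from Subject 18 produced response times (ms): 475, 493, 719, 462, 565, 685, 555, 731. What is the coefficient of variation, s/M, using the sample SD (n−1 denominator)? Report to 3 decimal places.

n = 8, Σ = 4685, M = 585.6250
Σ(x−M)² = 86261.875; s = √(86261.875/7) = 111.0096
CV = 111.0096 / 585.6250 = 0.18956

0.190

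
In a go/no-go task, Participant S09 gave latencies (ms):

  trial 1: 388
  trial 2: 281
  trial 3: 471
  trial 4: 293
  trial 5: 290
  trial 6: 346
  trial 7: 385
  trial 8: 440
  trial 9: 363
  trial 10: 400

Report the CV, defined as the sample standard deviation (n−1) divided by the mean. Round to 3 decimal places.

0.176

n = 10, Σ = 3657, M = 365.7000
Σ(x−M)² = 37240.100; s = √(37240.100/9) = 64.3256
CV = 64.3256 / 365.7000 = 0.17590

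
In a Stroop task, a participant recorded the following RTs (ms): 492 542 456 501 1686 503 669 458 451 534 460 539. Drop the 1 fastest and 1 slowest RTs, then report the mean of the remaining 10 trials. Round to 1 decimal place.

Sorted: 451, 456, 458, 460, 492, 501, 503, 534, 539, 542, 669, 1686
Drop lowest 1 (451) and highest 1 (1686)
Remaining (n=10): Σ = 5154, mean = 5154/10 = 515.400

515.4 ms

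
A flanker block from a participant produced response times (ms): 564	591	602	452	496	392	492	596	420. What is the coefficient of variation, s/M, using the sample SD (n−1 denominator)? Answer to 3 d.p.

0.156

n = 9, Σ = 4605, M = 511.6667
Σ(x−M)² = 51220.000; s = √(51220.000/8) = 80.0156
CV = 80.0156 / 511.6667 = 0.15638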